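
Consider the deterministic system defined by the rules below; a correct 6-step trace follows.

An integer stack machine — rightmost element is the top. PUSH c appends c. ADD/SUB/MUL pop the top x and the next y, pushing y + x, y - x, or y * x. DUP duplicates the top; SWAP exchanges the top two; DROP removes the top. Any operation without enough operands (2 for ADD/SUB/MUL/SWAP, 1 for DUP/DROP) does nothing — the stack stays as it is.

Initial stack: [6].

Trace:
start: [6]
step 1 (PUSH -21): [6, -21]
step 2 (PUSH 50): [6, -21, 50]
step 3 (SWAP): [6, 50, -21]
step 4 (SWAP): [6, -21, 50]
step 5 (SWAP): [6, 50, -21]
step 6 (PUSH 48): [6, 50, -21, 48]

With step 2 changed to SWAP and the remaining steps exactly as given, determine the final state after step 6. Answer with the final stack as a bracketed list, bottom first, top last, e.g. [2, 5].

(re-executing from step 2 with the substitution; state before step 2: [6, -21])
step 2 (SWAP): [-21, 6]
step 3 (SWAP): [6, -21]
step 4 (SWAP): [-21, 6]
step 5 (SWAP): [6, -21]
step 6 (PUSH 48): [6, -21, 48]

[6, -21, 48]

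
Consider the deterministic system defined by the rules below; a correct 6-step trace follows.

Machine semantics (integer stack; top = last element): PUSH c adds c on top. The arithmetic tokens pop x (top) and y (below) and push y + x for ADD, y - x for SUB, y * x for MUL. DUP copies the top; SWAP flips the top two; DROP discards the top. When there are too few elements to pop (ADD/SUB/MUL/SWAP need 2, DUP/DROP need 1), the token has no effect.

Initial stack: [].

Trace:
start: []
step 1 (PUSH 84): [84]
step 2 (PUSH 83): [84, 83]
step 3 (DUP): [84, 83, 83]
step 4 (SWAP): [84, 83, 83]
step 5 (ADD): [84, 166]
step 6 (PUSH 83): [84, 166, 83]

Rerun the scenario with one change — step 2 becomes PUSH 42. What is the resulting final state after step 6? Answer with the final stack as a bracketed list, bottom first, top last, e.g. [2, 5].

[84, 84, 83]

(re-executing from step 2 with the substitution; state before step 2: [84])
step 2 (PUSH 42): [84, 42]
step 3 (DUP): [84, 42, 42]
step 4 (SWAP): [84, 42, 42]
step 5 (ADD): [84, 84]
step 6 (PUSH 83): [84, 84, 83]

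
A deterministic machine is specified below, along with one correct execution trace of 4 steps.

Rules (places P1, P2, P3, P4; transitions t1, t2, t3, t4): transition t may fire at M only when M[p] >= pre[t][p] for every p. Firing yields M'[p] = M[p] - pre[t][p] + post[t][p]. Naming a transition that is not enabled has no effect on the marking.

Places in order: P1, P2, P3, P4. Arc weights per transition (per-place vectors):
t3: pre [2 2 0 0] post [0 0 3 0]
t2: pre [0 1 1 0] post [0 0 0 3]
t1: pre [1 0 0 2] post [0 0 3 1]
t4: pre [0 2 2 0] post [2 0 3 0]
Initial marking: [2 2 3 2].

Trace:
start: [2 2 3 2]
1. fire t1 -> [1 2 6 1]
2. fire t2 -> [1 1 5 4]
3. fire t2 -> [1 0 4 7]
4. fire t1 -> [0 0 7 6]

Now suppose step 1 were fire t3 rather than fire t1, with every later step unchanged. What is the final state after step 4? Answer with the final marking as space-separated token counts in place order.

0 0 6 2

(re-executing from step 1 with the substitution; state before step 1: [2 2 3 2])
1. fire t3 -> [0 0 6 2]
2. fire t2 -> [0 0 6 2]
3. fire t2 -> [0 0 6 2]
4. fire t1 -> [0 0 6 2]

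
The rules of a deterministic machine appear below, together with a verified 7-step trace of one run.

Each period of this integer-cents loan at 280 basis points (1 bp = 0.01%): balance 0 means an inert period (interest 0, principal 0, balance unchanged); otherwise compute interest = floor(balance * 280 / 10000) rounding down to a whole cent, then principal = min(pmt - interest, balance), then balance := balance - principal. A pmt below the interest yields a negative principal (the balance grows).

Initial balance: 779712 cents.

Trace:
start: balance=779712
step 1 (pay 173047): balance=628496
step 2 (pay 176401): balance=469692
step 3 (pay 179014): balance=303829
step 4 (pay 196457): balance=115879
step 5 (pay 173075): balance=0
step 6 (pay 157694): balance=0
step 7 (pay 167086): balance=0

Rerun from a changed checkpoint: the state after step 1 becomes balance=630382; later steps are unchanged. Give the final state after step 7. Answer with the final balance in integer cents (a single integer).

0

state after step 1 := balance=630382
step 2 (pay 176401): balance=471631
step 3 (pay 179014): balance=305822
step 4 (pay 196457): balance=117928
step 5 (pay 173075): balance=0
step 6 (pay 157694): balance=0
step 7 (pay 167086): balance=0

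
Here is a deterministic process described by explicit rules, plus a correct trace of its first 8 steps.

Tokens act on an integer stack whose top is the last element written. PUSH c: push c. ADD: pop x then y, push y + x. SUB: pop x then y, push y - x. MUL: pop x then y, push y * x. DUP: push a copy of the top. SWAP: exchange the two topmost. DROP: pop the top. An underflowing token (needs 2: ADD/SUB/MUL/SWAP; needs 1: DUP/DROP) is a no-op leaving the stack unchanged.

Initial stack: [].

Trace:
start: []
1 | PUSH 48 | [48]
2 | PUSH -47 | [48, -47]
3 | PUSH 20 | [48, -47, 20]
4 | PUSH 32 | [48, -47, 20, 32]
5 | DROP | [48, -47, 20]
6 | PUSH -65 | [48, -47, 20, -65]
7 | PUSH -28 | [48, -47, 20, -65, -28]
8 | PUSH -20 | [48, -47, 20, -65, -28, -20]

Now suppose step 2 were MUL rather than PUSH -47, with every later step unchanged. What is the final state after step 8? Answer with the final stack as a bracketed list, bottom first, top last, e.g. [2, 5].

[48, 20, -65, -28, -20]

(re-executing from step 2 with the substitution; state before step 2: [48])
2 | MUL | [48]
3 | PUSH 20 | [48, 20]
4 | PUSH 32 | [48, 20, 32]
5 | DROP | [48, 20]
6 | PUSH -65 | [48, 20, -65]
7 | PUSH -28 | [48, 20, -65, -28]
8 | PUSH -20 | [48, 20, -65, -28, -20]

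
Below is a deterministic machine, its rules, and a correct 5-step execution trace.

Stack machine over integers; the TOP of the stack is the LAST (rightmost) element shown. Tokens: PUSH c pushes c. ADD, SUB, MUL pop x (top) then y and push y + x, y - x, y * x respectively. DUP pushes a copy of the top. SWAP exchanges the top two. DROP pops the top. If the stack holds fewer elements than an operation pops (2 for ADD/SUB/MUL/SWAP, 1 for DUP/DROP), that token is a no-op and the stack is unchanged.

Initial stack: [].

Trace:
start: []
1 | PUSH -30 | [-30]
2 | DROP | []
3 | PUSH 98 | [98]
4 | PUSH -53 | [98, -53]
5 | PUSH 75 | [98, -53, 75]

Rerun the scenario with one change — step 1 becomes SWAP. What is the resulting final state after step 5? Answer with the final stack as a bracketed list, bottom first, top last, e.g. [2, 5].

(re-executing from step 1 with the substitution; state before step 1: [])
1 | SWAP | []
2 | DROP | []
3 | PUSH 98 | [98]
4 | PUSH -53 | [98, -53]
5 | PUSH 75 | [98, -53, 75]

[98, -53, 75]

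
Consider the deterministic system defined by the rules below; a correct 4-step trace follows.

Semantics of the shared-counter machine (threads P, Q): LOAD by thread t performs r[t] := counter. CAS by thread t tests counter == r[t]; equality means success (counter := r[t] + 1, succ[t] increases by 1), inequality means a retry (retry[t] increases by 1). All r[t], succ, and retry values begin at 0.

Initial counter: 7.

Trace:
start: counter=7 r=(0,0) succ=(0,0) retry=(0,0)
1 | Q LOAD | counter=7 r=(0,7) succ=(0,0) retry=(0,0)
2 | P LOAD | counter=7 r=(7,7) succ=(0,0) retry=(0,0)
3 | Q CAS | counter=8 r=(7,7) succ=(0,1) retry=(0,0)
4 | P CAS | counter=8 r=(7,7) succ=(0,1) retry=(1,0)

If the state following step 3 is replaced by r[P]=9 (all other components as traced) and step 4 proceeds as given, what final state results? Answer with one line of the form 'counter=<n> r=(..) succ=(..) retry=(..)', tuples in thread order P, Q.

counter=8 r=(9,7) succ=(0,1) retry=(1,0)

state after step 3 := counter=8 r=(9,7) succ=(0,1) retry=(0,0)
4 | P CAS | counter=8 r=(9,7) succ=(0,1) retry=(1,0)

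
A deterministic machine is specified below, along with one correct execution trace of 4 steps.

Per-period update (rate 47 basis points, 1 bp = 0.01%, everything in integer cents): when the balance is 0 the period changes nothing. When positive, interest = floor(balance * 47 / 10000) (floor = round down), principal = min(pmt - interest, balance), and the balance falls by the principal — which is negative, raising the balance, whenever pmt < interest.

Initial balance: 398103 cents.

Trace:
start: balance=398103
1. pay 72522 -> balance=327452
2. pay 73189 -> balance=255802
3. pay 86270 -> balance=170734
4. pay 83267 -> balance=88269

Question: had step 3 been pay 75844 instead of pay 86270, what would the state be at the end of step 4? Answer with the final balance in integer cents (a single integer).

98744

(re-executing from step 3 with the substitution; state before step 3: balance=255802)
3. pay 75844 -> balance=181160
4. pay 83267 -> balance=98744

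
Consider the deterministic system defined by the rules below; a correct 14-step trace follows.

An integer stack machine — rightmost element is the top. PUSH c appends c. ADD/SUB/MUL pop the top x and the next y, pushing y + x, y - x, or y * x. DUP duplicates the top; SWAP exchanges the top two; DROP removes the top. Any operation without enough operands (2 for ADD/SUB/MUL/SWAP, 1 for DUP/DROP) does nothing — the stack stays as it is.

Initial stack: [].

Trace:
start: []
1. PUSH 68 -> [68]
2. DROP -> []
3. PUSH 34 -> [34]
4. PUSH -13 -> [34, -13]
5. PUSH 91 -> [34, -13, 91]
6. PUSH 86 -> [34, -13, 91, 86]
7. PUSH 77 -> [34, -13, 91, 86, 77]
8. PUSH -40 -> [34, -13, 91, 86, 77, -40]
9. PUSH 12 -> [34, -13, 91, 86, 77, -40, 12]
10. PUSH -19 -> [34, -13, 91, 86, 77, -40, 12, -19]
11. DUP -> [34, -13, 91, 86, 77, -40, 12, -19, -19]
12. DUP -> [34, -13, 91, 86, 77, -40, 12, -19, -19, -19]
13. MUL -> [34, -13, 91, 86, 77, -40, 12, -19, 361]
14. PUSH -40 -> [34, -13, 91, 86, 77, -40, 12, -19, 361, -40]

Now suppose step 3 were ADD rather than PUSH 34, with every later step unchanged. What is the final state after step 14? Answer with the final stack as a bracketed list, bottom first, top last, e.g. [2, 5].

[-13, 91, 86, 77, -40, 12, -19, 361, -40]

(re-executing from step 3 with the substitution; state before step 3: [])
3. ADD -> []
4. PUSH -13 -> [-13]
5. PUSH 91 -> [-13, 91]
6. PUSH 86 -> [-13, 91, 86]
7. PUSH 77 -> [-13, 91, 86, 77]
8. PUSH -40 -> [-13, 91, 86, 77, -40]
9. PUSH 12 -> [-13, 91, 86, 77, -40, 12]
10. PUSH -19 -> [-13, 91, 86, 77, -40, 12, -19]
11. DUP -> [-13, 91, 86, 77, -40, 12, -19, -19]
12. DUP -> [-13, 91, 86, 77, -40, 12, -19, -19, -19]
13. MUL -> [-13, 91, 86, 77, -40, 12, -19, 361]
14. PUSH -40 -> [-13, 91, 86, 77, -40, 12, -19, 361, -40]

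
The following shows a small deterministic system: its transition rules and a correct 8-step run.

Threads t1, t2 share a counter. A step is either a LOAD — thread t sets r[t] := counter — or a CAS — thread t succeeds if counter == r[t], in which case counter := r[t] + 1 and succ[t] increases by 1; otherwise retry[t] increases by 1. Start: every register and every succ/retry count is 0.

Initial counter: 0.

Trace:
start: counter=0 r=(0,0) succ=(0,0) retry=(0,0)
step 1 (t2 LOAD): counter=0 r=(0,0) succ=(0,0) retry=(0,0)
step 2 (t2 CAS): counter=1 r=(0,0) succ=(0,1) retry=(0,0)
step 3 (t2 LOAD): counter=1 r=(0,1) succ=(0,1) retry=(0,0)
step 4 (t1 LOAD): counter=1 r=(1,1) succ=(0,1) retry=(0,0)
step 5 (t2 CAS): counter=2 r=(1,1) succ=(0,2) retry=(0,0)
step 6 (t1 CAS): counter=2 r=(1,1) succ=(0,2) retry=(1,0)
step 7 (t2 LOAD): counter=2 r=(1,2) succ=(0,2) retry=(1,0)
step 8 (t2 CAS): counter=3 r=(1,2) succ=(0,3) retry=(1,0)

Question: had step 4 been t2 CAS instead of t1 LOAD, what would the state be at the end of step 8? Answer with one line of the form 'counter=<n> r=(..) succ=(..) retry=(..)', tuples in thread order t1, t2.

counter=3 r=(0,2) succ=(0,3) retry=(1,1)

(re-executing from step 4 with the substitution; state before step 4: counter=1 r=(0,1) succ=(0,1) retry=(0,0))
step 4 (t2 CAS): counter=2 r=(0,1) succ=(0,2) retry=(0,0)
step 5 (t2 CAS): counter=2 r=(0,1) succ=(0,2) retry=(0,1)
step 6 (t1 CAS): counter=2 r=(0,1) succ=(0,2) retry=(1,1)
step 7 (t2 LOAD): counter=2 r=(0,2) succ=(0,2) retry=(1,1)
step 8 (t2 CAS): counter=3 r=(0,2) succ=(0,3) retry=(1,1)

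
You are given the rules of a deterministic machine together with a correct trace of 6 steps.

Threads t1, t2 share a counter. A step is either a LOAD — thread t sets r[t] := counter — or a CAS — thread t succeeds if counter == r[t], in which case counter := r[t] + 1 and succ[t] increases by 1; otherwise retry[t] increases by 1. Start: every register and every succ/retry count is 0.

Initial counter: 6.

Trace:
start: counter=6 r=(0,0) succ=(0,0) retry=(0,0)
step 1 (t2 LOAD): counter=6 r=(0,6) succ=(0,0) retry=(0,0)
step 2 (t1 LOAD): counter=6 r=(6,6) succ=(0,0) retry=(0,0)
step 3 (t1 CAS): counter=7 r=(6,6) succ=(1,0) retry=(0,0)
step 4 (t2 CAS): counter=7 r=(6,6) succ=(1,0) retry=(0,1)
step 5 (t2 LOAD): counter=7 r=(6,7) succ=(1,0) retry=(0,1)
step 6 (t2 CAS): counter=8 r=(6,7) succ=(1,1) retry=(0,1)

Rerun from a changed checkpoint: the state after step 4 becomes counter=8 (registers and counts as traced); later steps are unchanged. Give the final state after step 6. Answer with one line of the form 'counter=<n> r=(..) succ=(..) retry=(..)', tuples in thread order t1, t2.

state after step 4 := counter=8 r=(6,6) succ=(1,0) retry=(0,1)
step 5 (t2 LOAD): counter=8 r=(6,8) succ=(1,0) retry=(0,1)
step 6 (t2 CAS): counter=9 r=(6,8) succ=(1,1) retry=(0,1)

counter=9 r=(6,8) succ=(1,1) retry=(0,1)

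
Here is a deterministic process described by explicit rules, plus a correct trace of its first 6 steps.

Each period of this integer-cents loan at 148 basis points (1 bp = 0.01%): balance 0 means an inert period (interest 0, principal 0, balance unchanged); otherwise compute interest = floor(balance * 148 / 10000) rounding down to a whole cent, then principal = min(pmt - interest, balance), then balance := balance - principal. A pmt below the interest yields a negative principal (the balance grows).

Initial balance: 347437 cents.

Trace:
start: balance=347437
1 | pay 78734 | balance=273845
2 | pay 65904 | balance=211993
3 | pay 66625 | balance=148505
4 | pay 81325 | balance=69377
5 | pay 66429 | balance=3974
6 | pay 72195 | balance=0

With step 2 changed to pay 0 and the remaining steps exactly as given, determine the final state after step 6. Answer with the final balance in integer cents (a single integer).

1731

(re-executing from step 2 with the substitution; state before step 2: balance=273845)
2 | pay 0 | balance=277897
3 | pay 66625 | balance=215384
4 | pay 81325 | balance=137246
5 | pay 66429 | balance=72848
6 | pay 72195 | balance=1731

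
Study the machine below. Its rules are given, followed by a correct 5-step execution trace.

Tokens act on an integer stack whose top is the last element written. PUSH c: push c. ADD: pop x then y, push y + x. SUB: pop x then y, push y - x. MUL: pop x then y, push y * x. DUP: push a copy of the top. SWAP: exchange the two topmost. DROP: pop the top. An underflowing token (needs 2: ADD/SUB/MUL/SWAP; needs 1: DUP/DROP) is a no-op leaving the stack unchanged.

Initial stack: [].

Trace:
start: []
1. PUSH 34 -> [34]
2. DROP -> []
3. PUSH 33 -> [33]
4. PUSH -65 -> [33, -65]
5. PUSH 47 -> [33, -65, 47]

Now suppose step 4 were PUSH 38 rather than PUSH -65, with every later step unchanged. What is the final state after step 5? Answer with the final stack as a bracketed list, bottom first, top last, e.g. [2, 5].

[33, 38, 47]

(re-executing from step 4 with the substitution; state before step 4: [33])
4. PUSH 38 -> [33, 38]
5. PUSH 47 -> [33, 38, 47]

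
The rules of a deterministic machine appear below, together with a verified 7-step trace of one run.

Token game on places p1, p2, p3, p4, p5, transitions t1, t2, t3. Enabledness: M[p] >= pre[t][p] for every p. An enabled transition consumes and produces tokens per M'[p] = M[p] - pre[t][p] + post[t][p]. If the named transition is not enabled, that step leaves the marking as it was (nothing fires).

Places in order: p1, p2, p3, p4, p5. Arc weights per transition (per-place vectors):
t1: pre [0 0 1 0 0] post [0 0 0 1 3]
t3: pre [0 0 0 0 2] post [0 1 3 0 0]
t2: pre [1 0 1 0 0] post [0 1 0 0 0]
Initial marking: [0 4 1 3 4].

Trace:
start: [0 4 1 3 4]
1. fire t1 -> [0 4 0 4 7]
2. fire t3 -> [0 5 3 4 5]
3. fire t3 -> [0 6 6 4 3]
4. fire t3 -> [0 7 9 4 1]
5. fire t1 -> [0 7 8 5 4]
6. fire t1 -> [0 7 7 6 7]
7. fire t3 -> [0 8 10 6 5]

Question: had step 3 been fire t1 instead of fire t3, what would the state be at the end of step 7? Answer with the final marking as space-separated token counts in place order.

(re-executing from step 3 with the substitution; state before step 3: [0 5 3 4 5])
3. fire t1 -> [0 5 2 5 8]
4. fire t3 -> [0 6 5 5 6]
5. fire t1 -> [0 6 4 6 9]
6. fire t1 -> [0 6 3 7 12]
7. fire t3 -> [0 7 6 7 10]

0 7 6 7 10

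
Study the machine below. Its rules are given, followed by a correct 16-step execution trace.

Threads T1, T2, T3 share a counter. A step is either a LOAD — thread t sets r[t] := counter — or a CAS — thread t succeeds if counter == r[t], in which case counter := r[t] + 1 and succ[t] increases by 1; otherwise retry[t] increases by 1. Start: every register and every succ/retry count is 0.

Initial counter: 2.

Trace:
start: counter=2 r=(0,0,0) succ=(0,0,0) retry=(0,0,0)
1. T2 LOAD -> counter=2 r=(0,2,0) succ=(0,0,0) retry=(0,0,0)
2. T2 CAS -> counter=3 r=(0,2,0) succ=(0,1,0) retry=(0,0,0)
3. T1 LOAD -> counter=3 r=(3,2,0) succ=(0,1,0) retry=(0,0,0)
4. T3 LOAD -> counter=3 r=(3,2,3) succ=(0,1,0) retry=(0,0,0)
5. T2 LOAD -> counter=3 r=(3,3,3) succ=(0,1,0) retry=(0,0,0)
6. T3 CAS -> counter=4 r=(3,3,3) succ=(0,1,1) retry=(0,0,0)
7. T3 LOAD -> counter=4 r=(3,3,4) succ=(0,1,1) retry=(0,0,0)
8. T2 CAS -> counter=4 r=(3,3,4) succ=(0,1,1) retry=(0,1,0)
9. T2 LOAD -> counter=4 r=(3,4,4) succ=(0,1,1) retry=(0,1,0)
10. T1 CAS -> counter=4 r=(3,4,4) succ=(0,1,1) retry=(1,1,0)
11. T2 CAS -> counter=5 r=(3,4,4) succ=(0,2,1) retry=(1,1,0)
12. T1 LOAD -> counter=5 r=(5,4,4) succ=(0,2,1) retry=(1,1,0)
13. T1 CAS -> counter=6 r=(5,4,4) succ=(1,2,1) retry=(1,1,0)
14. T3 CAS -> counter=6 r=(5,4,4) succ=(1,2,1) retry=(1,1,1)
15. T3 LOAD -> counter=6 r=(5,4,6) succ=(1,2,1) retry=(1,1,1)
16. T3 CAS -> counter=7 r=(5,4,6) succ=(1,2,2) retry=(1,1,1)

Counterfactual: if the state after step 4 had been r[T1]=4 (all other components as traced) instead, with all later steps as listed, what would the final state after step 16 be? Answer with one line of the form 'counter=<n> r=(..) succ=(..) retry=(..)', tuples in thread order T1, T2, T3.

counter=7 r=(5,4,6) succ=(2,1,2) retry=(0,2,1)

state after step 4 := counter=3 r=(4,2,3) succ=(0,1,0) retry=(0,0,0)
5. T2 LOAD -> counter=3 r=(4,3,3) succ=(0,1,0) retry=(0,0,0)
6. T3 CAS -> counter=4 r=(4,3,3) succ=(0,1,1) retry=(0,0,0)
7. T3 LOAD -> counter=4 r=(4,3,4) succ=(0,1,1) retry=(0,0,0)
8. T2 CAS -> counter=4 r=(4,3,4) succ=(0,1,1) retry=(0,1,0)
9. T2 LOAD -> counter=4 r=(4,4,4) succ=(0,1,1) retry=(0,1,0)
10. T1 CAS -> counter=5 r=(4,4,4) succ=(1,1,1) retry=(0,1,0)
11. T2 CAS -> counter=5 r=(4,4,4) succ=(1,1,1) retry=(0,2,0)
12. T1 LOAD -> counter=5 r=(5,4,4) succ=(1,1,1) retry=(0,2,0)
13. T1 CAS -> counter=6 r=(5,4,4) succ=(2,1,1) retry=(0,2,0)
14. T3 CAS -> counter=6 r=(5,4,4) succ=(2,1,1) retry=(0,2,1)
15. T3 LOAD -> counter=6 r=(5,4,6) succ=(2,1,1) retry=(0,2,1)
16. T3 CAS -> counter=7 r=(5,4,6) succ=(2,1,2) retry=(0,2,1)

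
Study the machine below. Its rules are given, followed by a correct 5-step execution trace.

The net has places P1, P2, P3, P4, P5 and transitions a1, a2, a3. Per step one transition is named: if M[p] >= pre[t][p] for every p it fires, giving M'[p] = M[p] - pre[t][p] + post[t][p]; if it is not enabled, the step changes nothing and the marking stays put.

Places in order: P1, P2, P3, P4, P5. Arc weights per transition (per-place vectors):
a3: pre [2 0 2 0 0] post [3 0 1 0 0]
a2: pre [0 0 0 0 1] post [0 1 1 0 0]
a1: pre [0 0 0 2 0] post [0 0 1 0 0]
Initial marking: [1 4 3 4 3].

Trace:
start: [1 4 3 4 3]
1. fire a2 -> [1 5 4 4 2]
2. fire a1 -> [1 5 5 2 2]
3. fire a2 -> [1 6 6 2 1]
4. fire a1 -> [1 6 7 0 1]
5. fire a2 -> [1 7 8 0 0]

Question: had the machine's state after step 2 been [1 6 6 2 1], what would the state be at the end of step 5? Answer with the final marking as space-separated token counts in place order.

1 7 8 0 0

state after step 2 := [1 6 6 2 1]
3. fire a2 -> [1 7 7 2 0]
4. fire a1 -> [1 7 8 0 0]
5. fire a2 -> [1 7 8 0 0]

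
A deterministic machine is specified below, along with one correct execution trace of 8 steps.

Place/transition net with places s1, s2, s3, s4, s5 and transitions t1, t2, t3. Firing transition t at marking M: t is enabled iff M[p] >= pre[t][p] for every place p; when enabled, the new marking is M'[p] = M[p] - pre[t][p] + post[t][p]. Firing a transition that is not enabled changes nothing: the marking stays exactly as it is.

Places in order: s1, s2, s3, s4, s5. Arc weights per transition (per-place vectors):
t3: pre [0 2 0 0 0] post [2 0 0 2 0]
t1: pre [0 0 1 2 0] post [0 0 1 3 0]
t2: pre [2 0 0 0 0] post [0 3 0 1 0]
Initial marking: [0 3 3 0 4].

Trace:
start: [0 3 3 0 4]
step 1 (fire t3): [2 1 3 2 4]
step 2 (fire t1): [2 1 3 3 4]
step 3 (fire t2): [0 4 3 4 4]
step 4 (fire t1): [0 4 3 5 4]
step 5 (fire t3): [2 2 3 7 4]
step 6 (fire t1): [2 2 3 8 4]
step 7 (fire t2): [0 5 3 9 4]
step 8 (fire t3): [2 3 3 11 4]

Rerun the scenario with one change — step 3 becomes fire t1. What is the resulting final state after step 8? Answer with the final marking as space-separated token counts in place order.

2 2 3 9 4

(re-executing from step 3 with the substitution; state before step 3: [2 1 3 3 4])
step 3 (fire t1): [2 1 3 4 4]
step 4 (fire t1): [2 1 3 5 4]
step 5 (fire t3): [2 1 3 5 4]
step 6 (fire t1): [2 1 3 6 4]
step 7 (fire t2): [0 4 3 7 4]
step 8 (fire t3): [2 2 3 9 4]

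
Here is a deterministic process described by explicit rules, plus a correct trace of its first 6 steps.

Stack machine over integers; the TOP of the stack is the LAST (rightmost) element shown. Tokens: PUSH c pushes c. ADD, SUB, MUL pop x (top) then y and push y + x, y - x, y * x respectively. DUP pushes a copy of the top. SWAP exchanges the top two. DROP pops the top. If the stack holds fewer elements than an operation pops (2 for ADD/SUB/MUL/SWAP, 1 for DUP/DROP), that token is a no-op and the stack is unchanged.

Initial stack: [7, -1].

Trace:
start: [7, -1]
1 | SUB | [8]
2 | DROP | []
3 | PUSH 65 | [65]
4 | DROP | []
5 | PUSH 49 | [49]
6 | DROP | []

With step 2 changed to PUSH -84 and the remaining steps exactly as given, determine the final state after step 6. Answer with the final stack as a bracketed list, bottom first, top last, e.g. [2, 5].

[8, -84]

(re-executing from step 2 with the substitution; state before step 2: [8])
2 | PUSH -84 | [8, -84]
3 | PUSH 65 | [8, -84, 65]
4 | DROP | [8, -84]
5 | PUSH 49 | [8, -84, 49]
6 | DROP | [8, -84]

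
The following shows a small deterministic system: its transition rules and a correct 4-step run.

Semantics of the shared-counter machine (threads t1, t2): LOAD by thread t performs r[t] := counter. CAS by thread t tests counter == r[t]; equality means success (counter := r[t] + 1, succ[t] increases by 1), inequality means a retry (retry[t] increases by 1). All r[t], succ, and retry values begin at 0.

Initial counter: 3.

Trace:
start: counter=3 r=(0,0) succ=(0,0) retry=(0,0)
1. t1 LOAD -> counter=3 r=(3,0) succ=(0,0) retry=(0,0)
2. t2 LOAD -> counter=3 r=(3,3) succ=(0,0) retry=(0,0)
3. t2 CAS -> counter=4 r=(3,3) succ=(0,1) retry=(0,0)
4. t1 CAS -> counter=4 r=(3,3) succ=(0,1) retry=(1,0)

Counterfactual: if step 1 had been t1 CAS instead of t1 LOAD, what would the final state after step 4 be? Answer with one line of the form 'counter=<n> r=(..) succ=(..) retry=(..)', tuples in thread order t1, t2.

counter=4 r=(0,3) succ=(0,1) retry=(2,0)

(re-executing from step 1 with the substitution; state before step 1: counter=3 r=(0,0) succ=(0,0) retry=(0,0))
1. t1 CAS -> counter=3 r=(0,0) succ=(0,0) retry=(1,0)
2. t2 LOAD -> counter=3 r=(0,3) succ=(0,0) retry=(1,0)
3. t2 CAS -> counter=4 r=(0,3) succ=(0,1) retry=(1,0)
4. t1 CAS -> counter=4 r=(0,3) succ=(0,1) retry=(2,0)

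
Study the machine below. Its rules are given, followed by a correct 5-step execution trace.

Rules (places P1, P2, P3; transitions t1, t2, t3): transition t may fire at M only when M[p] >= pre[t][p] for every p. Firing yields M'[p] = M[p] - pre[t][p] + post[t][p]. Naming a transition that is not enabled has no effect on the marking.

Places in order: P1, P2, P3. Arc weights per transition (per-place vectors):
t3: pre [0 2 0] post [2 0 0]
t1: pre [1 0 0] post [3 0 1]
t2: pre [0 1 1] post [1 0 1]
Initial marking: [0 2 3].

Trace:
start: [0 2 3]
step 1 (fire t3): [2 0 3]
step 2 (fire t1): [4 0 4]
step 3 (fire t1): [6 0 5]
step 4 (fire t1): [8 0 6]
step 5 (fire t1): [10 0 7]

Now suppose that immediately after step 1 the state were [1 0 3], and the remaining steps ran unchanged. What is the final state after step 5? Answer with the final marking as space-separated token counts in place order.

state after step 1 := [1 0 3]
step 2 (fire t1): [3 0 4]
step 3 (fire t1): [5 0 5]
step 4 (fire t1): [7 0 6]
step 5 (fire t1): [9 0 7]

9 0 7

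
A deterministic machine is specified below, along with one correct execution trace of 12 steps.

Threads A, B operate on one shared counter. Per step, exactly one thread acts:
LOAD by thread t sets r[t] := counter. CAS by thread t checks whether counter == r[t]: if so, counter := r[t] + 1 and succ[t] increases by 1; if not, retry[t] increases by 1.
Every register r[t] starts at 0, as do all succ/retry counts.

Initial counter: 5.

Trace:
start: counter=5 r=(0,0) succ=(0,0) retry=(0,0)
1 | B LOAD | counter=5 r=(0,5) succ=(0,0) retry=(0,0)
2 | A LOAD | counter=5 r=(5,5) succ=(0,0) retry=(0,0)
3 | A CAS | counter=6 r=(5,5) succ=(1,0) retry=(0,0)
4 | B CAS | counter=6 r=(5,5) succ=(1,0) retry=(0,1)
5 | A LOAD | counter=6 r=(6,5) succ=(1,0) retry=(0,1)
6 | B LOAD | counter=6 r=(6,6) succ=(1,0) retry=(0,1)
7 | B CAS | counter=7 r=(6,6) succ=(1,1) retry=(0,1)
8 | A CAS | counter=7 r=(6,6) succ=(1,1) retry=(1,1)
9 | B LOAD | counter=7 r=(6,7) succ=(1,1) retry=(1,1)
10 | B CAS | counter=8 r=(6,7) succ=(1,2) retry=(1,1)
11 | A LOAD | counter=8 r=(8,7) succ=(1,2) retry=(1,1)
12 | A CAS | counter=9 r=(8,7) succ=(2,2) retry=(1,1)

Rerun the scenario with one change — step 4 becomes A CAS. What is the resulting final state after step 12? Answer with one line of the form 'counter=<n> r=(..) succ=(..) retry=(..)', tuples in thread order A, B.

counter=9 r=(8,7) succ=(2,2) retry=(2,0)

(re-executing from step 4 with the substitution; state before step 4: counter=6 r=(5,5) succ=(1,0) retry=(0,0))
4 | A CAS | counter=6 r=(5,5) succ=(1,0) retry=(1,0)
5 | A LOAD | counter=6 r=(6,5) succ=(1,0) retry=(1,0)
6 | B LOAD | counter=6 r=(6,6) succ=(1,0) retry=(1,0)
7 | B CAS | counter=7 r=(6,6) succ=(1,1) retry=(1,0)
8 | A CAS | counter=7 r=(6,6) succ=(1,1) retry=(2,0)
9 | B LOAD | counter=7 r=(6,7) succ=(1,1) retry=(2,0)
10 | B CAS | counter=8 r=(6,7) succ=(1,2) retry=(2,0)
11 | A LOAD | counter=8 r=(8,7) succ=(1,2) retry=(2,0)
12 | A CAS | counter=9 r=(8,7) succ=(2,2) retry=(2,0)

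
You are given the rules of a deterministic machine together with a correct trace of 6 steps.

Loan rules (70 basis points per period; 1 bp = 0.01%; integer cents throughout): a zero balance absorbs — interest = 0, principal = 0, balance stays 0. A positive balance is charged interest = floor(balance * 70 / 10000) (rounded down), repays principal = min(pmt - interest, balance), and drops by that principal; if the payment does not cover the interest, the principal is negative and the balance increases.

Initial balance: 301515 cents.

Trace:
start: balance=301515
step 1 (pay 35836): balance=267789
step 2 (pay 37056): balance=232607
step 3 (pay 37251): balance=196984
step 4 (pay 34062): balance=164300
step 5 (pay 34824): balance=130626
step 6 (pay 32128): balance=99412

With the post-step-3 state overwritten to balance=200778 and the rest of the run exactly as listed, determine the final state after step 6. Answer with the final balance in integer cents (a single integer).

103286

state after step 3 := balance=200778
step 4 (pay 34062): balance=168121
step 5 (pay 34824): balance=134473
step 6 (pay 32128): balance=103286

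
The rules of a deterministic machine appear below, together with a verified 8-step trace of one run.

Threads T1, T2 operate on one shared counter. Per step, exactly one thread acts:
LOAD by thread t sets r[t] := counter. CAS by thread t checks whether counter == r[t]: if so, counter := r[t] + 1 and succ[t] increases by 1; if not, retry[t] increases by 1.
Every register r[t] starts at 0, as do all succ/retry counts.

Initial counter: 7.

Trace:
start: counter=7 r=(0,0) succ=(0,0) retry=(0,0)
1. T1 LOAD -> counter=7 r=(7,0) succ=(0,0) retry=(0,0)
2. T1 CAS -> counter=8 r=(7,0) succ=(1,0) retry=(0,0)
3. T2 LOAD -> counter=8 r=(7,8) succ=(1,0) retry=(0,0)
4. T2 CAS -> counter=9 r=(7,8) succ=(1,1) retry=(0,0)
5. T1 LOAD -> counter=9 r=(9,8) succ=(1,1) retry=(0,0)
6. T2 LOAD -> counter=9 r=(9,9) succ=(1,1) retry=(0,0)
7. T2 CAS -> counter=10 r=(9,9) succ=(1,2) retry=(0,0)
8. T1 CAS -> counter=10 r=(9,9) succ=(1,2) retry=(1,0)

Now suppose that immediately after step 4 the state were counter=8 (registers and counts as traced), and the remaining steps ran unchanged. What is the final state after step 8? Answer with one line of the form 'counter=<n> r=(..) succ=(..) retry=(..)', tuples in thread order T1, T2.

state after step 4 := counter=8 r=(7,8) succ=(1,1) retry=(0,0)
5. T1 LOAD -> counter=8 r=(8,8) succ=(1,1) retry=(0,0)
6. T2 LOAD -> counter=8 r=(8,8) succ=(1,1) retry=(0,0)
7. T2 CAS -> counter=9 r=(8,8) succ=(1,2) retry=(0,0)
8. T1 CAS -> counter=9 r=(8,8) succ=(1,2) retry=(1,0)

counter=9 r=(8,8) succ=(1,2) retry=(1,0)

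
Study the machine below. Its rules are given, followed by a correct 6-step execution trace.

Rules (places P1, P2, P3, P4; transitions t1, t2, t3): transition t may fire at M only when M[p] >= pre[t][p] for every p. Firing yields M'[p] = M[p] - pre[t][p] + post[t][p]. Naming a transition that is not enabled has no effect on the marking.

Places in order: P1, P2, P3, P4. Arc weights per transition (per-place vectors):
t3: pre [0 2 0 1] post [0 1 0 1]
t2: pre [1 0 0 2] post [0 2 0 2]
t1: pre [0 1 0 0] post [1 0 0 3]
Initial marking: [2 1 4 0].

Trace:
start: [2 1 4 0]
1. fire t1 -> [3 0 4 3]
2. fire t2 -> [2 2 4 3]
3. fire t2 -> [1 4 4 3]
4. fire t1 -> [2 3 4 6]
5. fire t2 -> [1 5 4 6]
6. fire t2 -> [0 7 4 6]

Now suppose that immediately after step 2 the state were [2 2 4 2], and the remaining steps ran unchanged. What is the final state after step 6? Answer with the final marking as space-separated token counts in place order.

state after step 2 := [2 2 4 2]
3. fire t2 -> [1 4 4 2]
4. fire t1 -> [2 3 4 5]
5. fire t2 -> [1 5 4 5]
6. fire t2 -> [0 7 4 5]

0 7 4 5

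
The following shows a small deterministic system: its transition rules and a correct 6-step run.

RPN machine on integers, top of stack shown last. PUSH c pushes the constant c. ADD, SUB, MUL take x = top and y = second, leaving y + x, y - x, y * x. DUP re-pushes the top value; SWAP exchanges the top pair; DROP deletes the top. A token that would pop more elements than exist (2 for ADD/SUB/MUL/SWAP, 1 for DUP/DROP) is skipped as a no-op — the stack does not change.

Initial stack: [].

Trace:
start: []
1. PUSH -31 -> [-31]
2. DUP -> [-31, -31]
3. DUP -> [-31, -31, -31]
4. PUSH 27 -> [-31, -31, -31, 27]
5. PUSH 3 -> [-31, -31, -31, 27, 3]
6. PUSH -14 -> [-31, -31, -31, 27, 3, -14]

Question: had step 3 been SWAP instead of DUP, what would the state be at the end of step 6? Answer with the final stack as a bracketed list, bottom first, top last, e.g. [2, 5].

[-31, -31, 27, 3, -14]

(re-executing from step 3 with the substitution; state before step 3: [-31, -31])
3. SWAP -> [-31, -31]
4. PUSH 27 -> [-31, -31, 27]
5. PUSH 3 -> [-31, -31, 27, 3]
6. PUSH -14 -> [-31, -31, 27, 3, -14]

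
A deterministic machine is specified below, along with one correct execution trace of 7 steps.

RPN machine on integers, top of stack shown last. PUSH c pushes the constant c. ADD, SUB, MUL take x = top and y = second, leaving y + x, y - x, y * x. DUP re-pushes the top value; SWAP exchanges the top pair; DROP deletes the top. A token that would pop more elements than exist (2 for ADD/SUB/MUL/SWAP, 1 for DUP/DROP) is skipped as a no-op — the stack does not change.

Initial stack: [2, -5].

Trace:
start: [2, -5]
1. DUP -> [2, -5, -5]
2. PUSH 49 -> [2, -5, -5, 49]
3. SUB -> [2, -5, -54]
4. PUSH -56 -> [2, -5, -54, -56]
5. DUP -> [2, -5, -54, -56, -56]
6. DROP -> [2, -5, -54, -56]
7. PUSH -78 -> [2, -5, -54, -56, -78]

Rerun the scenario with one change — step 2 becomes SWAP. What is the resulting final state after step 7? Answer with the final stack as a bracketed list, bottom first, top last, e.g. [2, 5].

(re-executing from step 2 with the substitution; state before step 2: [2, -5, -5])
2. SWAP -> [2, -5, -5]
3. SUB -> [2, 0]
4. PUSH -56 -> [2, 0, -56]
5. DUP -> [2, 0, -56, -56]
6. DROP -> [2, 0, -56]
7. PUSH -78 -> [2, 0, -56, -78]

[2, 0, -56, -78]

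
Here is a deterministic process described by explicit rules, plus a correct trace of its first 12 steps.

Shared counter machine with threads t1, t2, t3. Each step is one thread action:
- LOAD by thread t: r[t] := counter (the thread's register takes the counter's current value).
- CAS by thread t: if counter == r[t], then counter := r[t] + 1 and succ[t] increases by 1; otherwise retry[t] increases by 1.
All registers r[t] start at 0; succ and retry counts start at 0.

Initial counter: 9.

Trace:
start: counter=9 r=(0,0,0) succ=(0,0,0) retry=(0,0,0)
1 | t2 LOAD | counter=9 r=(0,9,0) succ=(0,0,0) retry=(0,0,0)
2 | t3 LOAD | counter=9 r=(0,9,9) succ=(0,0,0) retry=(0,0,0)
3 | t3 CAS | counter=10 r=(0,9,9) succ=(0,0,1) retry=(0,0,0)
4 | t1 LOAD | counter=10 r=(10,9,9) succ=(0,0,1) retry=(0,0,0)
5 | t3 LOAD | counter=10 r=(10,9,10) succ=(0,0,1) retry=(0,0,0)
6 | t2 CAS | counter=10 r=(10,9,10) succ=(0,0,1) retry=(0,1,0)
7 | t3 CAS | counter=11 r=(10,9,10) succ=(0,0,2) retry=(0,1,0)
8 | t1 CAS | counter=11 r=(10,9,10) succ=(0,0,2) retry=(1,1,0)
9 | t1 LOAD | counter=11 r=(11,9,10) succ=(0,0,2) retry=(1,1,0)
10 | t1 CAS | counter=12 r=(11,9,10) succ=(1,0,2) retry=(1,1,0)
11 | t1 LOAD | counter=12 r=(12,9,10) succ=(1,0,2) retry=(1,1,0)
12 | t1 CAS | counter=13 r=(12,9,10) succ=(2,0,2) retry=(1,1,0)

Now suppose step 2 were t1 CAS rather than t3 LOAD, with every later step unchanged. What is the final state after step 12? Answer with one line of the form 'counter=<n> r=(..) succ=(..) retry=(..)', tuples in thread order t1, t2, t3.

(re-executing from step 2 with the substitution; state before step 2: counter=9 r=(0,9,0) succ=(0,0,0) retry=(0,0,0))
2 | t1 CAS | counter=9 r=(0,9,0) succ=(0,0,0) retry=(1,0,0)
3 | t3 CAS | counter=9 r=(0,9,0) succ=(0,0,0) retry=(1,0,1)
4 | t1 LOAD | counter=9 r=(9,9,0) succ=(0,0,0) retry=(1,0,1)
5 | t3 LOAD | counter=9 r=(9,9,9) succ=(0,0,0) retry=(1,0,1)
6 | t2 CAS | counter=10 r=(9,9,9) succ=(0,1,0) retry=(1,0,1)
7 | t3 CAS | counter=10 r=(9,9,9) succ=(0,1,0) retry=(1,0,2)
8 | t1 CAS | counter=10 r=(9,9,9) succ=(0,1,0) retry=(2,0,2)
9 | t1 LOAD | counter=10 r=(10,9,9) succ=(0,1,0) retry=(2,0,2)
10 | t1 CAS | counter=11 r=(10,9,9) succ=(1,1,0) retry=(2,0,2)
11 | t1 LOAD | counter=11 r=(11,9,9) succ=(1,1,0) retry=(2,0,2)
12 | t1 CAS | counter=12 r=(11,9,9) succ=(2,1,0) retry=(2,0,2)

counter=12 r=(11,9,9) succ=(2,1,0) retry=(2,0,2)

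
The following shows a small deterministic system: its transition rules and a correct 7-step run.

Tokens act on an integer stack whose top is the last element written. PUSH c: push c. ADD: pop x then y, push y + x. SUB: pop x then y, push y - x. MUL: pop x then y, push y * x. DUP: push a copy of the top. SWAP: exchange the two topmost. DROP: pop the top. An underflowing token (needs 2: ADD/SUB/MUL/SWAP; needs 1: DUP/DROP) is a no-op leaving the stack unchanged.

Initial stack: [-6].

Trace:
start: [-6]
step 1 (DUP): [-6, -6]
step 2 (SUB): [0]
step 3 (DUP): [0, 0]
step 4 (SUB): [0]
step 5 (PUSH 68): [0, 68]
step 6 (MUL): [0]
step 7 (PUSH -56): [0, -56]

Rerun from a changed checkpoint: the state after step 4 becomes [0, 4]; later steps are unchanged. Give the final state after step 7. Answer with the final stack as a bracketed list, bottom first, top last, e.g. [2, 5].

[0, 272, -56]

state after step 4 := [0, 4]
step 5 (PUSH 68): [0, 4, 68]
step 6 (MUL): [0, 272]
step 7 (PUSH -56): [0, 272, -56]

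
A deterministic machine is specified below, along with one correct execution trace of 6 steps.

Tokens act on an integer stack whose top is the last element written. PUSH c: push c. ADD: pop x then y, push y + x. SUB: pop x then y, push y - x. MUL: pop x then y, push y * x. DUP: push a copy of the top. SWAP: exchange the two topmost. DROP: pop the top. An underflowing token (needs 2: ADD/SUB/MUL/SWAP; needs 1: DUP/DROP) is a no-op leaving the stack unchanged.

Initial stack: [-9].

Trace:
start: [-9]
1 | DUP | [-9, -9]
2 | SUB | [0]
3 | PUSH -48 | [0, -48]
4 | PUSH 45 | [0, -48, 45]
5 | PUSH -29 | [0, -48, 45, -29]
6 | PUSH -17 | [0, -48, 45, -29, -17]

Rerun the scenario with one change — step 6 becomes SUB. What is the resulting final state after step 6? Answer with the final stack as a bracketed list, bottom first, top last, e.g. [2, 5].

(re-executing from step 6 with the substitution; state before step 6: [0, -48, 45, -29])
6 | SUB | [0, -48, 74]

[0, -48, 74]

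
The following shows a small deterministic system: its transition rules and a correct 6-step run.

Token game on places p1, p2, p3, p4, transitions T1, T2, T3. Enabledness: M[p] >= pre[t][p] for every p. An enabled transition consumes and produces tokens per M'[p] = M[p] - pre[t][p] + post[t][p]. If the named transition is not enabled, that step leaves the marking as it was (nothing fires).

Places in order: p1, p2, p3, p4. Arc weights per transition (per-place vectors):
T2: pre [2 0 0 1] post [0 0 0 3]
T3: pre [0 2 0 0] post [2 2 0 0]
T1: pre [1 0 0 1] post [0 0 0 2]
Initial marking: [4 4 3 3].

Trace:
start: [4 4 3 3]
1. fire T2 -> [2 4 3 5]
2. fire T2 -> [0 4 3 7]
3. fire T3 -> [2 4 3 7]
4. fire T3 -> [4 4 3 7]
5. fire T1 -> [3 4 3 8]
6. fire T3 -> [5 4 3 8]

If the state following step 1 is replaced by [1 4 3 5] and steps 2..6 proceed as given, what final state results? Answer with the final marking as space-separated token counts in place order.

state after step 1 := [1 4 3 5]
2. fire T2 -> [1 4 3 5]
3. fire T3 -> [3 4 3 5]
4. fire T3 -> [5 4 3 5]
5. fire T1 -> [4 4 3 6]
6. fire T3 -> [6 4 3 6]

6 4 3 6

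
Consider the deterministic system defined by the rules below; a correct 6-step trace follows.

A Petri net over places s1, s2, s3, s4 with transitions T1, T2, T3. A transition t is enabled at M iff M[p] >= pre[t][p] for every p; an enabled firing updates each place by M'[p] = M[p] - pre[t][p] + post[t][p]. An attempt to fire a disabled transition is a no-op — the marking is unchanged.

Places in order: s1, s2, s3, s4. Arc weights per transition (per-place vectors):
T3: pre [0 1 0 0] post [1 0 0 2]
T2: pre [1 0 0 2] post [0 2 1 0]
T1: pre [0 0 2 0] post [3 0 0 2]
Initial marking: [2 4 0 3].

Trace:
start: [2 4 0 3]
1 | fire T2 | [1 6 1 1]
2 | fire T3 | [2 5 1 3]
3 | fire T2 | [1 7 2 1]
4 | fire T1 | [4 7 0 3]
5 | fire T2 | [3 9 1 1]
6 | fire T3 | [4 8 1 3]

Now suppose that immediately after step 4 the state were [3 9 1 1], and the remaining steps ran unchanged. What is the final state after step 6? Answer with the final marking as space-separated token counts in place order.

state after step 4 := [3 9 1 1]
5 | fire T2 | [3 9 1 1]
6 | fire T3 | [4 8 1 3]

4 8 1 3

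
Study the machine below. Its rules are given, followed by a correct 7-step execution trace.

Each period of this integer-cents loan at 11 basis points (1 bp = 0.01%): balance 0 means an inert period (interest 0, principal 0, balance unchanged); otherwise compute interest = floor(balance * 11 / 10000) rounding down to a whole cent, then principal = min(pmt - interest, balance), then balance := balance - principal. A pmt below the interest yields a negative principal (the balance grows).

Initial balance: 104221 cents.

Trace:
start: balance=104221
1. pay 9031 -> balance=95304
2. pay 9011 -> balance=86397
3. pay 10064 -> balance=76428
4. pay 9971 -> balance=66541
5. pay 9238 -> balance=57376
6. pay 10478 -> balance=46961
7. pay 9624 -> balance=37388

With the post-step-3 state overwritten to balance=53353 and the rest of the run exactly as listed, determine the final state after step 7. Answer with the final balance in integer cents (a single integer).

state after step 3 := balance=53353
4. pay 9971 -> balance=43440
5. pay 9238 -> balance=34249
6. pay 10478 -> balance=23808
7. pay 9624 -> balance=14210

14210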